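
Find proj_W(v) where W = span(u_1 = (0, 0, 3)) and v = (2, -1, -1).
proj_W(v) = (0, 0, -1)

Set up U = [u_1 | ... | u_1] ∈ R^(3×1). The projector onto W = col(U) is P = U (U^T U)^(-1) U^T.
Compute U^T U =
  [9],
and U^T v = (-3).
Solve U^T U · c = U^T v for the coefficients: c = (-1/3). The projection is proj_W(v) = U c.
Check: (v - proj_W(v)) · u_1 = 0  (should be 0).
Result: proj_W(v) = (0, 0, -1).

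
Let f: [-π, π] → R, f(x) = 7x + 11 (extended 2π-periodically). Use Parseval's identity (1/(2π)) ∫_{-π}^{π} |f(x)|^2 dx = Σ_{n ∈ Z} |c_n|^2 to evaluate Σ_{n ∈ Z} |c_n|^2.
Σ |c_n|^2 = 49π^2/3 + 121

Expand and integrate term by term over [-π, π]:
  ∫ (7x)^2 dx = 49·(2π^3/3); ∫ 2·7·(11)·x dx = 0 (odd integrand); ∫ 11^2 dx = 121·2π.
So (1/(2π)) ∫_{-π}^{π} (7x + 11)^2 dx = 49π^2/3 + 121 = 49π^2/3 + 121.
Parseval ⇒ Σ |c_n|^2 = 49π^2/3 + 121.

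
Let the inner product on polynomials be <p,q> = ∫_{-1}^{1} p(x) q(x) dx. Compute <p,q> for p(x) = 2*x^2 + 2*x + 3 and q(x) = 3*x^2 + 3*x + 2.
<p,q> = 406/15

Expand the product: p(x)·q(x) = 6*x^4 + 12*x^3 + 19*x^2 + 13*x + 6.
∫_{-1}^{1} of each monomial x^k gives [2/(k+1) if k even, 0 if k odd]. Integrating term-by-term (or equivalently evaluating the antiderivative F(x) = 6*x^5/5 + 3*x^4 + 19*x^3/3 + 13*x^2/2 + 6*x at the endpoints):
  F(1) − F(−1) = 691/30 − (-121/30) = 406/15.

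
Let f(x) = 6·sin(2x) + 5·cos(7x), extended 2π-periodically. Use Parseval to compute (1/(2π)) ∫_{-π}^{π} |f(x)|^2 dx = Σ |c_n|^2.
Σ |c_n|^2 = 61/2

Expand |f|^2 and use orthogonality of {sin(nx), cos(mx)} on [-π, π]:
  ∫_{-π}^{π} sin(nx)^2 dx = π, ∫ cos(mx)^2 dx = π, and cross terms integrate to 0.
So ∫_{-π}^{π} f(x)^2 dx = 6^2 · π + 5^2 · π = (36 + 25)π.
Divide by 2π: (36 + 25)/2 = 61/2.
By Parseval, this equals Σ |c_n|^2.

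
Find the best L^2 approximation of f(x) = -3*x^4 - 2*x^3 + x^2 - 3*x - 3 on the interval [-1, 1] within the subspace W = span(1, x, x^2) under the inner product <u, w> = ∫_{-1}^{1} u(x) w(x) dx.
g(x) = -11*x^2/7 - 21*x/5 - 96/35

The best approximation g ∈ W is the orthogonal projection of f onto W. Writing g = a_0 + a_1 x + a_2 x^2, the coefficients solve the normal equations G · a = b where
  G_{ij} = <φ_i, φ_j> and b_i = <f, φ_i>, with φ_0 = 1, φ_1 = x, φ_2 = x^2.
G =
  [2, 0, 2/3]
  [0, 2/3, 0]
  [2/3, 0, 2/5],
b = (-98/15, -14/5, -86/35).
Solving gives a_0 = -96/35, a_1 = -21/5, a_2 = -11/7, so
  g(x) = -11*x^2/7 - 21*x/5 - 96/35.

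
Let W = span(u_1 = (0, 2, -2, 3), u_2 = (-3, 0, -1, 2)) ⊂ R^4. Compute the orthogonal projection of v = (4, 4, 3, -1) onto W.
proj_W(v) = (281/58, 122/87, 37/174, -98/87)

Set up U = [u_1 | ... | u_2] ∈ R^(4×2). The projector onto W = col(U) is P = U (U^T U)^(-1) U^T.
Compute U^T U =
  [17, 8]
  [8, 14],
and U^T v = (-1, -17).
Solve U^T U · c = U^T v for the coefficients: c = (61/87, -281/174). The projection is proj_W(v) = U c.
Check: (v - proj_W(v)) · u_1 = 0  (should be 0).
Check: (v - proj_W(v)) · u_2 = 0  (should be 0).
Result: proj_W(v) = (281/58, 122/87, 37/174, -98/87).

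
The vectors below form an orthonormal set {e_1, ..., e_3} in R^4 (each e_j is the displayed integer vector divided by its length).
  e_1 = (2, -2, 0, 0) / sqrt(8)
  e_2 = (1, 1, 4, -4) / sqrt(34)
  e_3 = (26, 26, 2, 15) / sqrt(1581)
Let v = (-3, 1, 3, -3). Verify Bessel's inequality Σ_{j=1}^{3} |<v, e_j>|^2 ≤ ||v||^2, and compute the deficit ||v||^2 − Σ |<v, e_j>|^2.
Σ |<v, e_j>|^2 = 2555/93; ||v||^2 = 28; deficit = 49/93

Write each e_j = u_j / sqrt(<u_j, u_j>) where u_j is the displayed integer vector. Then <v, e_j> = <v, u_j> / sqrt(<u_j, u_j>), so |<v, e_j>|^2 = <v, u_j>^2 / <u_j, u_j>.
Coefficients: <v, e_1> = -8/sqrt(8), <v, e_2> = 22/sqrt(34), <v, e_3> = -91/sqrt(1581).
Square and sum: Σ |<v, e_j>|^2 = 2555/93.
Compute ||v||^2 = v·v = 28.
Deficit = 28 − 2555/93 = 49/93 ≥ 0, confirming Bessel's inequality. (The deficit equals ||v − Σ <v,e_j> e_j||^2, the squared distance from v to span{e_j}.)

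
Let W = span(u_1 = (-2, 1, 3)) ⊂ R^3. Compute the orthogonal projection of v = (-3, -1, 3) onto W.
proj_W(v) = (-2, 1, 3)

Set up U = [u_1 | ... | u_1] ∈ R^(3×1). The projector onto W = col(U) is P = U (U^T U)^(-1) U^T.
Compute U^T U =
  [14],
and U^T v = (14).
Solve U^T U · c = U^T v for the coefficients: c = (1). The projection is proj_W(v) = U c.
Check: (v - proj_W(v)) · u_1 = 0  (should be 0).
Result: proj_W(v) = (-2, 1, 3).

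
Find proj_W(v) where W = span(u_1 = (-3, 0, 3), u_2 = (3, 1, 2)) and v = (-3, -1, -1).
proj_W(v) = (-82/27, -22/27, -28/27)

Set up U = [u_1 | ... | u_2] ∈ R^(3×2). The projector onto W = col(U) is P = U (U^T U)^(-1) U^T.
Compute U^T U =
  [18, -3]
  [-3, 14],
and U^T v = (6, -12).
Solve U^T U · c = U^T v for the coefficients: c = (16/81, -22/27). The projection is proj_W(v) = U c.
Check: (v - proj_W(v)) · u_1 = 0  (should be 0).
Check: (v - proj_W(v)) · u_2 = 0  (should be 0).
Result: proj_W(v) = (-82/27, -22/27, -28/27).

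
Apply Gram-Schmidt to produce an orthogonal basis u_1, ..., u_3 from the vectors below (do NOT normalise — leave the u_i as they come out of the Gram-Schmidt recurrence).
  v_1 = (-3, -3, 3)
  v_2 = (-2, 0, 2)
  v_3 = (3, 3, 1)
Orthogonal basis:
  u_1 = (-3, -3, 3)
  u_2 = (-2/3, 4/3, 2/3)
  u_3 = (2, 0, 2)

Apply the Gram-Schmidt recurrence
  u_1 = v_1
  u_i = v_i − Σ_{j<i} ((v_i · u_j) / (u_j · u_j)) · u_j.

Step by step this gives:
  u_1 = (-3, -3, 3)
  u_2 = (-2/3, 4/3, 2/3)
  u_3 = (2, 0, 2)

Orthogonality check:
  u_2 · u_1 = 0 (should be 0)
  u_3 · u_1 = 0 (should be 0)
  u_3 · u_2 = 0 (should be 0)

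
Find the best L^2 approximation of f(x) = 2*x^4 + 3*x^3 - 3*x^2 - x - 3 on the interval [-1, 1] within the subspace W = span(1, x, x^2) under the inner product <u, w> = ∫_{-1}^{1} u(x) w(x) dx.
g(x) = -9*x^2/7 + 4*x/5 - 111/35

The best approximation g ∈ W is the orthogonal projection of f onto W. Writing g = a_0 + a_1 x + a_2 x^2, the coefficients solve the normal equations G · a = b where
  G_{ij} = <φ_i, φ_j> and b_i = <f, φ_i>, with φ_0 = 1, φ_1 = x, φ_2 = x^2.
G =
  [2, 0, 2/3]
  [0, 2/3, 0]
  [2/3, 0, 2/5],
b = (-36/5, 8/15, -92/35).
Solving gives a_0 = -111/35, a_1 = 4/5, a_2 = -9/7, so
  g(x) = -9*x^2/7 + 4*x/5 - 111/35.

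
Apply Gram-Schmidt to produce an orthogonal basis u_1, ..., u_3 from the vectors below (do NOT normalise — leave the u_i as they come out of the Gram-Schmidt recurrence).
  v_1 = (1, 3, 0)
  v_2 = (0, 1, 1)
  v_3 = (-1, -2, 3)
Orthogonal basis:
  u_1 = (1, 3, 0)
  u_2 = (-3/10, 1/10, 1)
  u_3 = (6/11, -2/11, 2/11)

Apply the Gram-Schmidt recurrence
  u_1 = v_1
  u_i = v_i − Σ_{j<i} ((v_i · u_j) / (u_j · u_j)) · u_j.

Step by step this gives:
  u_1 = (1, 3, 0)
  u_2 = (-3/10, 1/10, 1)
  u_3 = (6/11, -2/11, 2/11)

Orthogonality check:
  u_2 · u_1 = 0 (should be 0)
  u_3 · u_1 = 0 (should be 0)
  u_3 · u_2 = 0 (should be 0)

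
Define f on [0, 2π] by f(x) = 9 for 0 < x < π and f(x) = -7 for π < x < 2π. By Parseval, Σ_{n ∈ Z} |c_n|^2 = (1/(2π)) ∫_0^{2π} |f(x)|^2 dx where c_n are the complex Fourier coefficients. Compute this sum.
Σ |c_n|^2 = 65

Parseval equates the L^2 energy of f (normalised by 1/(2π)) with the ℓ^2 sum of its Fourier coefficients: (1/(2π)) ∫_0^{2π} |f|^2 = Σ |c_n|^2.
Compute the left side: (1/(2π)) [∫_0^π 9^2 dx + ∫_π^{2π} (-7)^2 dx] = (1/(2π)) · (81π + 49π) = (81 + 49)/2 = 65.
So Σ_{n ∈ Z} |c_n|^2 = 65.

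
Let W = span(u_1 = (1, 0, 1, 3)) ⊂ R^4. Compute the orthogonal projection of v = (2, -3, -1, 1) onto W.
proj_W(v) = (4/11, 0, 4/11, 12/11)

Set up U = [u_1 | ... | u_1] ∈ R^(4×1). The projector onto W = col(U) is P = U (U^T U)^(-1) U^T.
Compute U^T U =
  [11],
and U^T v = (4).
Solve U^T U · c = U^T v for the coefficients: c = (4/11). The projection is proj_W(v) = U c.
Check: (v - proj_W(v)) · u_1 = 0  (should be 0).
Result: proj_W(v) = (4/11, 0, 4/11, 12/11).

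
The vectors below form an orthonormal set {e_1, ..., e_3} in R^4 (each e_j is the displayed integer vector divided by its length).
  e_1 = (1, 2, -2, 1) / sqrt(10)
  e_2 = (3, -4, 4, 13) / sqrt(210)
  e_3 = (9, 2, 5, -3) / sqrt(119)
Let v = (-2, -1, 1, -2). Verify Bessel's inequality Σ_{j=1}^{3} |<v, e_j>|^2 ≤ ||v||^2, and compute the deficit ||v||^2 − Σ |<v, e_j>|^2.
Σ |<v, e_j>|^2 = 167/17; ||v||^2 = 10; deficit = 3/17

Write each e_j = u_j / sqrt(<u_j, u_j>) where u_j is the displayed integer vector. Then <v, e_j> = <v, u_j> / sqrt(<u_j, u_j>), so |<v, e_j>|^2 = <v, u_j>^2 / <u_j, u_j>.
Coefficients: <v, e_1> = -8/sqrt(10), <v, e_2> = -24/sqrt(210), <v, e_3> = -9/sqrt(119).
Square and sum: Σ |<v, e_j>|^2 = 167/17.
Compute ||v||^2 = v·v = 10.
Deficit = 10 − 167/17 = 3/17 ≥ 0, confirming Bessel's inequality. (The deficit equals ||v − Σ <v,e_j> e_j||^2, the squared distance from v to span{e_j}.)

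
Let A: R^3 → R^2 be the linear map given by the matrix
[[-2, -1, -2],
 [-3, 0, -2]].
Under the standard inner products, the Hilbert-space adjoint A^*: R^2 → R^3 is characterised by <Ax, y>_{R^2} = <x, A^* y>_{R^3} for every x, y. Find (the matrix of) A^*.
A^* = A^T =
[[-2, -3],
 [-1, 0],
 [-2, -2]]

For real matrices with standard dot products, the defining identity <Ax, y> = <x, A^* y> gives (Ax)^T y = x^T (A^*) y, i.e. x^T A^T y = x^T (A^*) y. Since this holds for all x, y, we must have A^* = A^T. Therefore
A^* =
[[-2, -3],
 [-1, 0],
 [-2, -2]].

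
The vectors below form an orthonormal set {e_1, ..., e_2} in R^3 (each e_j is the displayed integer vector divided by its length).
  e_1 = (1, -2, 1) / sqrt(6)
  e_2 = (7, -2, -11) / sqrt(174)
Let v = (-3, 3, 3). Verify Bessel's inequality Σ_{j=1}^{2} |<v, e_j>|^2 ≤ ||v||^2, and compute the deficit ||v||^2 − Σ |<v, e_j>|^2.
Σ |<v, e_j>|^2 = 774/29; ||v||^2 = 27; deficit = 9/29

Write each e_j = u_j / sqrt(<u_j, u_j>) where u_j is the displayed integer vector. Then <v, e_j> = <v, u_j> / sqrt(<u_j, u_j>), so |<v, e_j>|^2 = <v, u_j>^2 / <u_j, u_j>.
Coefficients: <v, e_1> = -6/sqrt(6), <v, e_2> = -60/sqrt(174).
Square and sum: Σ |<v, e_j>|^2 = 774/29.
Compute ||v||^2 = v·v = 27.
Deficit = 27 − 774/29 = 9/29 ≥ 0, confirming Bessel's inequality. (The deficit equals ||v − Σ <v,e_j> e_j||^2, the squared distance from v to span{e_j}.)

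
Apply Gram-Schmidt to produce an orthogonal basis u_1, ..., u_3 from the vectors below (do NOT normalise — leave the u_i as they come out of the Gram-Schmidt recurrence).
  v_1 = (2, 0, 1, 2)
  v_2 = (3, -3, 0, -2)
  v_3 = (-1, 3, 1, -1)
Orthogonal basis:
  u_1 = (2, 0, 1, 2)
  u_2 = (23/9, -3, -2/9, -22/9)
  u_3 = (75/97, 165/97, 120/97, -135/97)

Apply the Gram-Schmidt recurrence
  u_1 = v_1
  u_i = v_i − Σ_{j<i} ((v_i · u_j) / (u_j · u_j)) · u_j.

Step by step this gives:
  u_1 = (2, 0, 1, 2)
  u_2 = (23/9, -3, -2/9, -22/9)
  u_3 = (75/97, 165/97, 120/97, -135/97)

Orthogonality check:
  u_2 · u_1 = 0 (should be 0)
  u_3 · u_1 = 0 (should be 0)
  u_3 · u_2 = 0 (should be 0)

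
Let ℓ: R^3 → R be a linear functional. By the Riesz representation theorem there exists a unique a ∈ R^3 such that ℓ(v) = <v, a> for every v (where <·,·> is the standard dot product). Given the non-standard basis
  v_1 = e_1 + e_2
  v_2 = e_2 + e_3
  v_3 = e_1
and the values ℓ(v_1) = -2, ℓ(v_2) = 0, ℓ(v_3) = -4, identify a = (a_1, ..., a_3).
a = (-4, 2, -2)

Write a = (a_1, ..., a_3) in the standard basis. For each basis vector v_i, ℓ(v_i) = <v_i, a> is a linear equation in the a_j's. Collect the n equations into a matrix system V a = ℓ, where row i of V is v_i (expressed in the standard basis). Since V is invertible (lower-triangular with 1s on the diagonal, up to permutation), solve by back-substitution:
  V =
[[1, 1, 0],
 [0, 1, 1],
 [1, 0, 0]]
  V a = (-2, 0, -4)
Solving gives a = (-4, 2, -2).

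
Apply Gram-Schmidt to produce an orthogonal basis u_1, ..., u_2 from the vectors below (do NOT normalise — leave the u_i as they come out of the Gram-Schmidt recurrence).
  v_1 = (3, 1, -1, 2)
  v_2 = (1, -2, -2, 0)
Orthogonal basis:
  u_1 = (3, 1, -1, 2)
  u_2 = (2/5, -11/5, -9/5, -2/5)

Apply the Gram-Schmidt recurrence
  u_1 = v_1
  u_i = v_i − Σ_{j<i} ((v_i · u_j) / (u_j · u_j)) · u_j.

Step by step this gives:
  u_1 = (3, 1, -1, 2)
  u_2 = (2/5, -11/5, -9/5, -2/5)

Orthogonality check:
  u_2 · u_1 = 0 (should be 0)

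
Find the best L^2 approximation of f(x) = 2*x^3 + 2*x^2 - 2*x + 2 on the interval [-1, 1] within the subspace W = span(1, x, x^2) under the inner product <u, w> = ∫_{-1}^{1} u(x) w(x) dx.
g(x) = 2*x^2 - 4*x/5 + 2

The best approximation g ∈ W is the orthogonal projection of f onto W. Writing g = a_0 + a_1 x + a_2 x^2, the coefficients solve the normal equations G · a = b where
  G_{ij} = <φ_i, φ_j> and b_i = <f, φ_i>, with φ_0 = 1, φ_1 = x, φ_2 = x^2.
G =
  [2, 0, 2/3]
  [0, 2/3, 0]
  [2/3, 0, 2/5],
b = (16/3, -8/15, 32/15).
Solving gives a_0 = 2, a_1 = -4/5, a_2 = 2, so
  g(x) = 2*x^2 - 4*x/5 + 2.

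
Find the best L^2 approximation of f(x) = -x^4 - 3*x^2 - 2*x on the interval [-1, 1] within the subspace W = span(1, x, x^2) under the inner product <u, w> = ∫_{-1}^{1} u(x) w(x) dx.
g(x) = -27*x^2/7 - 2*x + 3/35

The best approximation g ∈ W is the orthogonal projection of f onto W. Writing g = a_0 + a_1 x + a_2 x^2, the coefficients solve the normal equations G · a = b where
  G_{ij} = <φ_i, φ_j> and b_i = <f, φ_i>, with φ_0 = 1, φ_1 = x, φ_2 = x^2.
G =
  [2, 0, 2/3]
  [0, 2/3, 0]
  [2/3, 0, 2/5],
b = (-12/5, -4/3, -52/35).
Solving gives a_0 = 3/35, a_1 = -2, a_2 = -27/7, so
  g(x) = -27*x^2/7 - 2*x + 3/35.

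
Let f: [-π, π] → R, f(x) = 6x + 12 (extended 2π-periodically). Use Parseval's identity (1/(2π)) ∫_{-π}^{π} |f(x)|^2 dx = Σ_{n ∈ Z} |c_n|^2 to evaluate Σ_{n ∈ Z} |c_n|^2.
Σ |c_n|^2 = 12π^2 + 144

Expand and integrate term by term over [-π, π]:
  ∫ (6x)^2 dx = 36·(2π^3/3); ∫ 2·6·(12)·x dx = 0 (odd integrand); ∫ 12^2 dx = 144·2π.
So (1/(2π)) ∫_{-π}^{π} (6x + 12)^2 dx = 36π^2/3 + 144 = 12π^2 + 144.
Parseval ⇒ Σ |c_n|^2 = 12π^2 + 144.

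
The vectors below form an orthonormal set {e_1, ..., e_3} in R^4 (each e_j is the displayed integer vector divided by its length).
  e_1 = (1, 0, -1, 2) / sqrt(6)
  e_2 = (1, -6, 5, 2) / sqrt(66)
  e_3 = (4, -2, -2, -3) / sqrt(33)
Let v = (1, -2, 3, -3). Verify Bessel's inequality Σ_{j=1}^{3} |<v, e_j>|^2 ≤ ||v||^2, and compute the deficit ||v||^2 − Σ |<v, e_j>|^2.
Σ |<v, e_j>|^2 = 65/3; ||v||^2 = 23; deficit = 4/3

Write each e_j = u_j / sqrt(<u_j, u_j>) where u_j is the displayed integer vector. Then <v, e_j> = <v, u_j> / sqrt(<u_j, u_j>), so |<v, e_j>|^2 = <v, u_j>^2 / <u_j, u_j>.
Coefficients: <v, e_1> = -8/sqrt(6), <v, e_2> = 22/sqrt(66), <v, e_3> = 11/sqrt(33).
Square and sum: Σ |<v, e_j>|^2 = 65/3.
Compute ||v||^2 = v·v = 23.
Deficit = 23 − 65/3 = 4/3 ≥ 0, confirming Bessel's inequality. (The deficit equals ||v − Σ <v,e_j> e_j||^2, the squared distance from v to span{e_j}.)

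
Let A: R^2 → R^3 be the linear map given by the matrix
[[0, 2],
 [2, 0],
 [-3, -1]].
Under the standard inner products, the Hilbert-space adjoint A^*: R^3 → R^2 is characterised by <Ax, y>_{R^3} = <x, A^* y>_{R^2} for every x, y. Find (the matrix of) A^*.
A^* = A^T =
[[0, 2, -3],
 [2, 0, -1]]

For real matrices with standard dot products, the defining identity <Ax, y> = <x, A^* y> gives (Ax)^T y = x^T (A^*) y, i.e. x^T A^T y = x^T (A^*) y. Since this holds for all x, y, we must have A^* = A^T. Therefore
A^* =
[[0, 2, -3],
 [2, 0, -1]].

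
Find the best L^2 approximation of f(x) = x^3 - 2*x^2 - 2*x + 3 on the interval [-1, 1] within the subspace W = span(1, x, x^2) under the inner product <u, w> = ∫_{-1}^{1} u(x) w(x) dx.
g(x) = -2*x^2 - 7*x/5 + 3

The best approximation g ∈ W is the orthogonal projection of f onto W. Writing g = a_0 + a_1 x + a_2 x^2, the coefficients solve the normal equations G · a = b where
  G_{ij} = <φ_i, φ_j> and b_i = <f, φ_i>, with φ_0 = 1, φ_1 = x, φ_2 = x^2.
G =
  [2, 0, 2/3]
  [0, 2/3, 0]
  [2/3, 0, 2/5],
b = (14/3, -14/15, 6/5).
Solving gives a_0 = 3, a_1 = -7/5, a_2 = -2, so
  g(x) = -2*x^2 - 7*x/5 + 3.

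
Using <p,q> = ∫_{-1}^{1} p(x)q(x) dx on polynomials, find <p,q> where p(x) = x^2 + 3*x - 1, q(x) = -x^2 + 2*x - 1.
<p,q> = 28/5

Expand the product: p(x)·q(x) = -x^4 - x^3 + 6*x^2 - 5*x + 1.
∫_{-1}^{1} of each monomial x^k gives [2/(k+1) if k even, 0 if k odd]. Integrating term-by-term (or equivalently evaluating the antiderivative F(x) = -x^5/5 - x^4/4 + 2*x^3 - 5*x^2/2 + x at the endpoints):
  F(1) − F(−1) = 1/20 − (-111/20) = 28/5.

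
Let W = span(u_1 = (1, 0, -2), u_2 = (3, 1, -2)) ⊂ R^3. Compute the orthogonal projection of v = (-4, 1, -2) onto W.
proj_W(v) = (-8/3, -5/3, -4/3)

Set up U = [u_1 | ... | u_2] ∈ R^(3×2). The projector onto W = col(U) is P = U (U^T U)^(-1) U^T.
Compute U^T U =
  [5, 7]
  [7, 14],
and U^T v = (0, -7).
Solve U^T U · c = U^T v for the coefficients: c = (7/3, -5/3). The projection is proj_W(v) = U c.
Check: (v - proj_W(v)) · u_1 = 0  (should be 0).
Check: (v - proj_W(v)) · u_2 = 0  (should be 0).
Result: proj_W(v) = (-8/3, -5/3, -4/3).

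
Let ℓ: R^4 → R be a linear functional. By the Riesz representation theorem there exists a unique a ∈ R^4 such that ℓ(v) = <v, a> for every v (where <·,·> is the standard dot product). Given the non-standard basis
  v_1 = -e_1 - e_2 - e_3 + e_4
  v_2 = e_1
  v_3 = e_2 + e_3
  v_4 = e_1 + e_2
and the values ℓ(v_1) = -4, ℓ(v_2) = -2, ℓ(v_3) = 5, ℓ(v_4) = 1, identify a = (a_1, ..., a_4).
a = (-2, 3, 2, -1)

Write a = (a_1, ..., a_4) in the standard basis. For each basis vector v_i, ℓ(v_i) = <v_i, a> is a linear equation in the a_j's. Collect the n equations into a matrix system V a = ℓ, where row i of V is v_i (expressed in the standard basis). Since V is invertible (lower-triangular with 1s on the diagonal, up to permutation), solve by back-substitution:
  V =
[[-1, -1, -1, 1],
 [1, 0, 0, 0],
 [0, 1, 1, 0],
 [1, 1, 0, 0]]
  V a = (-4, -2, 5, 1)
Solving gives a = (-2, 3, 2, -1).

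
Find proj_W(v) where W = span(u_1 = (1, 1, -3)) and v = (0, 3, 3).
proj_W(v) = (-6/11, -6/11, 18/11)

Set up U = [u_1 | ... | u_1] ∈ R^(3×1). The projector onto W = col(U) is P = U (U^T U)^(-1) U^T.
Compute U^T U =
  [11],
and U^T v = (-6).
Solve U^T U · c = U^T v for the coefficients: c = (-6/11). The projection is proj_W(v) = U c.
Check: (v - proj_W(v)) · u_1 = 0  (should be 0).
Result: proj_W(v) = (-6/11, -6/11, 18/11).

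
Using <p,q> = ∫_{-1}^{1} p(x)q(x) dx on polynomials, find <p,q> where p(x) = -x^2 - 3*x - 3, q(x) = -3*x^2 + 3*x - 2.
<p,q> = 218/15

Expand the product: p(x)·q(x) = 3*x^4 + 6*x^3 + 2*x^2 - 3*x + 6.
∫_{-1}^{1} of each monomial x^k gives [2/(k+1) if k even, 0 if k odd]. Integrating term-by-term (or equivalently evaluating the antiderivative F(x) = 3*x^5/5 + 3*x^4/2 + 2*x^3/3 - 3*x^2/2 + 6*x at the endpoints):
  F(1) − F(−1) = 109/15 − (-109/15) = 218/15.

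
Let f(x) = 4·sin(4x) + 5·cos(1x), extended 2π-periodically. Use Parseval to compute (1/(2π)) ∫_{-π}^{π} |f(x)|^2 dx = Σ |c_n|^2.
Σ |c_n|^2 = 41/2

Expand |f|^2 and use orthogonality of {sin(nx), cos(mx)} on [-π, π]:
  ∫_{-π}^{π} sin(nx)^2 dx = π, ∫ cos(mx)^2 dx = π, and cross terms integrate to 0.
So ∫_{-π}^{π} f(x)^2 dx = 4^2 · π + 5^2 · π = (16 + 25)π.
Divide by 2π: (16 + 25)/2 = 41/2.
By Parseval, this equals Σ |c_n|^2.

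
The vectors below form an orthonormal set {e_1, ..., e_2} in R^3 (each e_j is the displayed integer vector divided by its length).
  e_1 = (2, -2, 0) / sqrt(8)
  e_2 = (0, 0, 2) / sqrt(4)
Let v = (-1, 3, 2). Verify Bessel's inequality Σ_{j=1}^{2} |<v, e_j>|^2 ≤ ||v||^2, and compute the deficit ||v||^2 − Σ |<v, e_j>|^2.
Σ |<v, e_j>|^2 = 12; ||v||^2 = 14; deficit = 2

Write each e_j = u_j / sqrt(<u_j, u_j>) where u_j is the displayed integer vector. Then <v, e_j> = <v, u_j> / sqrt(<u_j, u_j>), so |<v, e_j>|^2 = <v, u_j>^2 / <u_j, u_j>.
Coefficients: <v, e_1> = -8/sqrt(8), <v, e_2> = 4/sqrt(4).
Square and sum: Σ |<v, e_j>|^2 = 12.
Compute ||v||^2 = v·v = 14.
Deficit = 14 − 12 = 2 ≥ 0, confirming Bessel's inequality. (The deficit equals ||v − Σ <v,e_j> e_j||^2, the squared distance from v to span{e_j}.)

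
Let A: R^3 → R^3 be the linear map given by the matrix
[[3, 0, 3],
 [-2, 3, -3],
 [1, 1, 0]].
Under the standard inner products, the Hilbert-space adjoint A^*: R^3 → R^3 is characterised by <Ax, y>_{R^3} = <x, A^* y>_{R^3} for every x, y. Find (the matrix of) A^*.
A^* = A^T =
[[3, -2, 1],
 [0, 3, 1],
 [3, -3, 0]]

For real matrices with standard dot products, the defining identity <Ax, y> = <x, A^* y> gives (Ax)^T y = x^T (A^*) y, i.e. x^T A^T y = x^T (A^*) y. Since this holds for all x, y, we must have A^* = A^T. Therefore
A^* =
[[3, -2, 1],
 [0, 3, 1],
 [3, -3, 0]].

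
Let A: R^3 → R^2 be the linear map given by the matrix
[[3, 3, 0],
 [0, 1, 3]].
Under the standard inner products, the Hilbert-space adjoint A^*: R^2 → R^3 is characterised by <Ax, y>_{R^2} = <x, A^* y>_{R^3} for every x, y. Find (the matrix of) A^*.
A^* = A^T =
[[3, 0],
 [3, 1],
 [0, 3]]

For real matrices with standard dot products, the defining identity <Ax, y> = <x, A^* y> gives (Ax)^T y = x^T (A^*) y, i.e. x^T A^T y = x^T (A^*) y. Since this holds for all x, y, we must have A^* = A^T. Therefore
A^* =
[[3, 0],
 [3, 1],
 [0, 3]].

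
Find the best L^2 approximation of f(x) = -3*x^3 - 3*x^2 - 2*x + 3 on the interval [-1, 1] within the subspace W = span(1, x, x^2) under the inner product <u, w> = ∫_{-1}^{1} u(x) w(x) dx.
g(x) = -3*x^2 - 19*x/5 + 3

The best approximation g ∈ W is the orthogonal projection of f onto W. Writing g = a_0 + a_1 x + a_2 x^2, the coefficients solve the normal equations G · a = b where
  G_{ij} = <φ_i, φ_j> and b_i = <f, φ_i>, with φ_0 = 1, φ_1 = x, φ_2 = x^2.
G =
  [2, 0, 2/3]
  [0, 2/3, 0]
  [2/3, 0, 2/5],
b = (4, -38/15, 4/5).
Solving gives a_0 = 3, a_1 = -19/5, a_2 = -3, so
  g(x) = -3*x^2 - 19*x/5 + 3.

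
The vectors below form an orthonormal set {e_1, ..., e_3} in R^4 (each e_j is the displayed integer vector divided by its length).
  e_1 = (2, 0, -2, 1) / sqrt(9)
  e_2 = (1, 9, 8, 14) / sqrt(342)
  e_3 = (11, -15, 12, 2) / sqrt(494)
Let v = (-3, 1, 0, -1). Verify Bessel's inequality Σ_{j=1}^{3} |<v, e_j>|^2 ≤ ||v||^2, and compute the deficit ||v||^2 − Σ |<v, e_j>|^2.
Σ |<v, e_j>|^2 = 139/13; ||v||^2 = 11; deficit = 4/13

Write each e_j = u_j / sqrt(<u_j, u_j>) where u_j is the displayed integer vector. Then <v, e_j> = <v, u_j> / sqrt(<u_j, u_j>), so |<v, e_j>|^2 = <v, u_j>^2 / <u_j, u_j>.
Coefficients: <v, e_1> = -7/sqrt(9), <v, e_2> = -8/sqrt(342), <v, e_3> = -50/sqrt(494).
Square and sum: Σ |<v, e_j>|^2 = 139/13.
Compute ||v||^2 = v·v = 11.
Deficit = 11 − 139/13 = 4/13 ≥ 0, confirming Bessel's inequality. (The deficit equals ||v − Σ <v,e_j> e_j||^2, the squared distance from v to span{e_j}.)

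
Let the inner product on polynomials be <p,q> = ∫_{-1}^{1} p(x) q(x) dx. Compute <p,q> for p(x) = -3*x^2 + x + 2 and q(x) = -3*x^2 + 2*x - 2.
<p,q> = -46/15

Expand the product: p(x)·q(x) = 9*x^4 - 9*x^3 + 2*x^2 + 2*x - 4.
∫_{-1}^{1} of each monomial x^k gives [2/(k+1) if k even, 0 if k odd]. Integrating term-by-term (or equivalently evaluating the antiderivative F(x) = 9*x^5/5 - 9*x^4/4 + 2*x^3/3 + x^2 - 4*x at the endpoints):
  F(1) − F(−1) = -167/60 − (17/60) = -46/15.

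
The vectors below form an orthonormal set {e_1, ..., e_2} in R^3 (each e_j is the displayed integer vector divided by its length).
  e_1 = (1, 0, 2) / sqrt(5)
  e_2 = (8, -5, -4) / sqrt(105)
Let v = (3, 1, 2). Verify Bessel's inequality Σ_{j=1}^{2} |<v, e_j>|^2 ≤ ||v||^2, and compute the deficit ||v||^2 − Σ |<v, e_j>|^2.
Σ |<v, e_j>|^2 = 230/21; ||v||^2 = 14; deficit = 64/21

Write each e_j = u_j / sqrt(<u_j, u_j>) where u_j is the displayed integer vector. Then <v, e_j> = <v, u_j> / sqrt(<u_j, u_j>), so |<v, e_j>|^2 = <v, u_j>^2 / <u_j, u_j>.
Coefficients: <v, e_1> = 7/sqrt(5), <v, e_2> = 11/sqrt(105).
Square and sum: Σ |<v, e_j>|^2 = 230/21.
Compute ||v||^2 = v·v = 14.
Deficit = 14 − 230/21 = 64/21 ≥ 0, confirming Bessel's inequality. (The deficit equals ||v − Σ <v,e_j> e_j||^2, the squared distance from v to span{e_j}.)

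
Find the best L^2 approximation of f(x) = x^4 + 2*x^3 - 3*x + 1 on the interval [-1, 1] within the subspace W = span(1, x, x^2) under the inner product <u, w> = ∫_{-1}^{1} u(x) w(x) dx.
g(x) = 6*x^2/7 - 9*x/5 + 32/35

The best approximation g ∈ W is the orthogonal projection of f onto W. Writing g = a_0 + a_1 x + a_2 x^2, the coefficients solve the normal equations G · a = b where
  G_{ij} = <φ_i, φ_j> and b_i = <f, φ_i>, with φ_0 = 1, φ_1 = x, φ_2 = x^2.
G =
  [2, 0, 2/3]
  [0, 2/3, 0]
  [2/3, 0, 2/5],
b = (12/5, -6/5, 20/21).
Solving gives a_0 = 32/35, a_1 = -9/5, a_2 = 6/7, so
  g(x) = 6*x^2/7 - 9*x/5 + 32/35.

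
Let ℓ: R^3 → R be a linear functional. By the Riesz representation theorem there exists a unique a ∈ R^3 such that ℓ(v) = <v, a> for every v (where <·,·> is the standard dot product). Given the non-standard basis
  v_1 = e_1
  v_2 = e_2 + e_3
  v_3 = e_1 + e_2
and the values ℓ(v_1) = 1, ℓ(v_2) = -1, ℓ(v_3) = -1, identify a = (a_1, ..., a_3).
a = (1, -2, 1)

Write a = (a_1, ..., a_3) in the standard basis. For each basis vector v_i, ℓ(v_i) = <v_i, a> is a linear equation in the a_j's. Collect the n equations into a matrix system V a = ℓ, where row i of V is v_i (expressed in the standard basis). Since V is invertible (lower-triangular with 1s on the diagonal, up to permutation), solve by back-substitution:
  V =
[[1, 0, 0],
 [0, 1, 1],
 [1, 1, 0]]
  V a = (1, -1, -1)
Solving gives a = (1, -2, 1).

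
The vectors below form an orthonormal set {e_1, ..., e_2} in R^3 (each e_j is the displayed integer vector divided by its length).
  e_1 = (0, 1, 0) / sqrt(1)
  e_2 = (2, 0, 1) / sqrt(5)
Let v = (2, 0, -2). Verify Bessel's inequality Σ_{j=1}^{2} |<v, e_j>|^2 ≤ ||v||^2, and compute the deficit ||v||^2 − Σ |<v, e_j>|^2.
Σ |<v, e_j>|^2 = 4/5; ||v||^2 = 8; deficit = 36/5

Write each e_j = u_j / sqrt(<u_j, u_j>) where u_j is the displayed integer vector. Then <v, e_j> = <v, u_j> / sqrt(<u_j, u_j>), so |<v, e_j>|^2 = <v, u_j>^2 / <u_j, u_j>.
Coefficients: <v, e_1> = 0/sqrt(1), <v, e_2> = 2/sqrt(5).
Square and sum: Σ |<v, e_j>|^2 = 4/5.
Compute ||v||^2 = v·v = 8.
Deficit = 8 − 4/5 = 36/5 ≥ 0, confirming Bessel's inequality. (The deficit equals ||v − Σ <v,e_j> e_j||^2, the squared distance from v to span{e_j}.)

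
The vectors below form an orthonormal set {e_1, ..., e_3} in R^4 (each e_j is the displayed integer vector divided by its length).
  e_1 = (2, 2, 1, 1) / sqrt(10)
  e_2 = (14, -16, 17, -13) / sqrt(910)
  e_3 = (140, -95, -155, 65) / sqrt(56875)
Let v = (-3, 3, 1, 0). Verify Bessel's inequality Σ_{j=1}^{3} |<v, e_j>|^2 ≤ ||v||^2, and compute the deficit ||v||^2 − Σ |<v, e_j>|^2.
Σ |<v, e_j>|^2 = 474/25; ||v||^2 = 19; deficit = 1/25

Write each e_j = u_j / sqrt(<u_j, u_j>) where u_j is the displayed integer vector. Then <v, e_j> = <v, u_j> / sqrt(<u_j, u_j>), so |<v, e_j>|^2 = <v, u_j>^2 / <u_j, u_j>.
Coefficients: <v, e_1> = 1/sqrt(10), <v, e_2> = -73/sqrt(910), <v, e_3> = -860/sqrt(56875).
Square and sum: Σ |<v, e_j>|^2 = 474/25.
Compute ||v||^2 = v·v = 19.
Deficit = 19 − 474/25 = 1/25 ≥ 0, confirming Bessel's inequality. (The deficit equals ||v − Σ <v,e_j> e_j||^2, the squared distance from v to span{e_j}.)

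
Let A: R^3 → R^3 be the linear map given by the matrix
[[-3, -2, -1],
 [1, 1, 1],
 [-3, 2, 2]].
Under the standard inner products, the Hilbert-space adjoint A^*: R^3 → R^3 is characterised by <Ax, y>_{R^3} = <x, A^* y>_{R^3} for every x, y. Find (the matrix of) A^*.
A^* = A^T =
[[-3, 1, -3],
 [-2, 1, 2],
 [-1, 1, 2]]

For real matrices with standard dot products, the defining identity <Ax, y> = <x, A^* y> gives (Ax)^T y = x^T (A^*) y, i.e. x^T A^T y = x^T (A^*) y. Since this holds for all x, y, we must have A^* = A^T. Therefore
A^* =
[[-3, 1, -3],
 [-2, 1, 2],
 [-1, 1, 2]].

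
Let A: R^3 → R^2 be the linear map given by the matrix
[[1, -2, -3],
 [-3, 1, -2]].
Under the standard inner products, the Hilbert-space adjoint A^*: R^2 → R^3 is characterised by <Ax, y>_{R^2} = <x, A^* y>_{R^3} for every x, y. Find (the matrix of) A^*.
A^* = A^T =
[[1, -3],
 [-2, 1],
 [-3, -2]]

For real matrices with standard dot products, the defining identity <Ax, y> = <x, A^* y> gives (Ax)^T y = x^T (A^*) y, i.e. x^T A^T y = x^T (A^*) y. Since this holds for all x, y, we must have A^* = A^T. Therefore
A^* =
[[1, -3],
 [-2, 1],
 [-3, -2]].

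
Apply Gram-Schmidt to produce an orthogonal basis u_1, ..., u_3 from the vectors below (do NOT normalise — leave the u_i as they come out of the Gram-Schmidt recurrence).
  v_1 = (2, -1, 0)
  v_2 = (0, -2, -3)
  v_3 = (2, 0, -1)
Orthogonal basis:
  u_1 = (2, -1, 0)
  u_2 = (-4/5, -8/5, -3)
  u_3 = (30/61, 60/61, -40/61)

Apply the Gram-Schmidt recurrence
  u_1 = v_1
  u_i = v_i − Σ_{j<i} ((v_i · u_j) / (u_j · u_j)) · u_j.

Step by step this gives:
  u_1 = (2, -1, 0)
  u_2 = (-4/5, -8/5, -3)
  u_3 = (30/61, 60/61, -40/61)

Orthogonality check:
  u_2 · u_1 = 0 (should be 0)
  u_3 · u_1 = 0 (should be 0)
  u_3 · u_2 = 0 (should be 0)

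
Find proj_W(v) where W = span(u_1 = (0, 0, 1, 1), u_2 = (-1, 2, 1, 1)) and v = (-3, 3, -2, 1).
proj_W(v) = (-9/5, 18/5, -1/2, -1/2)

Set up U = [u_1 | ... | u_2] ∈ R^(4×2). The projector onto W = col(U) is P = U (U^T U)^(-1) U^T.
Compute U^T U =
  [2, 2]
  [2, 7],
and U^T v = (-1, 8).
Solve U^T U · c = U^T v for the coefficients: c = (-23/10, 9/5). The projection is proj_W(v) = U c.
Check: (v - proj_W(v)) · u_1 = 0  (should be 0).
Check: (v - proj_W(v)) · u_2 = 0  (should be 0).
Result: proj_W(v) = (-9/5, 18/5, -1/2, -1/2).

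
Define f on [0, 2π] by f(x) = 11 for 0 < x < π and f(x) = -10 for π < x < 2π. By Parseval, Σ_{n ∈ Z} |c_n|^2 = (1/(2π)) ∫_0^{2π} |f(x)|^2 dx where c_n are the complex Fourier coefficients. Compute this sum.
Σ |c_n|^2 = 221/2

Parseval equates the L^2 energy of f (normalised by 1/(2π)) with the ℓ^2 sum of its Fourier coefficients: (1/(2π)) ∫_0^{2π} |f|^2 = Σ |c_n|^2.
Compute the left side: (1/(2π)) [∫_0^π 11^2 dx + ∫_π^{2π} (-10)^2 dx] = (1/(2π)) · (121π + 100π) = (121 + 100)/2 = 221/2.
So Σ_{n ∈ Z} |c_n|^2 = 221/2.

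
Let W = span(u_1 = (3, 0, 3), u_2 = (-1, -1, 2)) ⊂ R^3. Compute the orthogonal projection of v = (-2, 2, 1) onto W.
proj_W(v) = (-13/11, -5/11, 2/11)

Set up U = [u_1 | ... | u_2] ∈ R^(3×2). The projector onto W = col(U) is P = U (U^T U)^(-1) U^T.
Compute U^T U =
  [18, 3]
  [3, 6],
and U^T v = (-3, 2).
Solve U^T U · c = U^T v for the coefficients: c = (-8/33, 5/11). The projection is proj_W(v) = U c.
Check: (v - proj_W(v)) · u_1 = 0  (should be 0).
Check: (v - proj_W(v)) · u_2 = 0  (should be 0).
Result: proj_W(v) = (-13/11, -5/11, 2/11).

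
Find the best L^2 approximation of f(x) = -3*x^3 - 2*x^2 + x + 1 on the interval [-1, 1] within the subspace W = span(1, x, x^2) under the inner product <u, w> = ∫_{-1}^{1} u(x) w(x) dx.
g(x) = -2*x^2 - 4*x/5 + 1

The best approximation g ∈ W is the orthogonal projection of f onto W. Writing g = a_0 + a_1 x + a_2 x^2, the coefficients solve the normal equations G · a = b where
  G_{ij} = <φ_i, φ_j> and b_i = <f, φ_i>, with φ_0 = 1, φ_1 = x, φ_2 = x^2.
G =
  [2, 0, 2/3]
  [0, 2/3, 0]
  [2/3, 0, 2/5],
b = (2/3, -8/15, -2/15).
Solving gives a_0 = 1, a_1 = -4/5, a_2 = -2, so
  g(x) = -2*x^2 - 4*x/5 + 1.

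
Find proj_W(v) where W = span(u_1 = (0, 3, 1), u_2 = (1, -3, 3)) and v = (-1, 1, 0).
proj_W(v) = (-1/7, 15/14, -3/14)

Set up U = [u_1 | ... | u_2] ∈ R^(3×2). The projector onto W = col(U) is P = U (U^T U)^(-1) U^T.
Compute U^T U =
  [10, -6]
  [-6, 19],
and U^T v = (3, -4).
Solve U^T U · c = U^T v for the coefficients: c = (3/14, -1/7). The projection is proj_W(v) = U c.
Check: (v - proj_W(v)) · u_1 = 0  (should be 0).
Check: (v - proj_W(v)) · u_2 = 0  (should be 0).
Result: proj_W(v) = (-1/7, 15/14, -3/14).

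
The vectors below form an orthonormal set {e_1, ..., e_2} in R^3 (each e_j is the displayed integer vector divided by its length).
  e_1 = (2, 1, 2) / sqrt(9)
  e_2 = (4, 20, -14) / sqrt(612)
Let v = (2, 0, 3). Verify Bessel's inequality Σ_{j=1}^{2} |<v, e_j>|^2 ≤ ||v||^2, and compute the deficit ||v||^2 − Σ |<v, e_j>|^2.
Σ |<v, e_j>|^2 = 13; ||v||^2 = 13; deficit = 0

Write each e_j = u_j / sqrt(<u_j, u_j>) where u_j is the displayed integer vector. Then <v, e_j> = <v, u_j> / sqrt(<u_j, u_j>), so |<v, e_j>|^2 = <v, u_j>^2 / <u_j, u_j>.
Coefficients: <v, e_1> = 10/sqrt(9), <v, e_2> = -34/sqrt(612).
Square and sum: Σ |<v, e_j>|^2 = 13.
Compute ||v||^2 = v·v = 13.
Deficit = 13 − 13 = 0 ≥ 0, confirming Bessel's inequality. (The deficit equals ||v − Σ <v,e_j> e_j||^2, the squared distance from v to span{e_j}.)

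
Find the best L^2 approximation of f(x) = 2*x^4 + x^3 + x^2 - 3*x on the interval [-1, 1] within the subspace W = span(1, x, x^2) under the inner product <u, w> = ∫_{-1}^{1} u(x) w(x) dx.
g(x) = 19*x^2/7 - 12*x/5 - 6/35

The best approximation g ∈ W is the orthogonal projection of f onto W. Writing g = a_0 + a_1 x + a_2 x^2, the coefficients solve the normal equations G · a = b where
  G_{ij} = <φ_i, φ_j> and b_i = <f, φ_i>, with φ_0 = 1, φ_1 = x, φ_2 = x^2.
G =
  [2, 0, 2/3]
  [0, 2/3, 0]
  [2/3, 0, 2/5],
b = (22/15, -8/5, 34/35).
Solving gives a_0 = -6/35, a_1 = -12/5, a_2 = 19/7, so
  g(x) = 19*x^2/7 - 12*x/5 - 6/35.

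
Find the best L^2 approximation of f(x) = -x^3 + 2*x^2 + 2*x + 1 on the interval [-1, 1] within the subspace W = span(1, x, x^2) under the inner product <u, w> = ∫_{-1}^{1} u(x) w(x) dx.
g(x) = 2*x^2 + 7*x/5 + 1

The best approximation g ∈ W is the orthogonal projection of f onto W. Writing g = a_0 + a_1 x + a_2 x^2, the coefficients solve the normal equations G · a = b where
  G_{ij} = <φ_i, φ_j> and b_i = <f, φ_i>, with φ_0 = 1, φ_1 = x, φ_2 = x^2.
G =
  [2, 0, 2/3]
  [0, 2/3, 0]
  [2/3, 0, 2/5],
b = (10/3, 14/15, 22/15).
Solving gives a_0 = 1, a_1 = 7/5, a_2 = 2, so
  g(x) = 2*x^2 + 7*x/5 + 1.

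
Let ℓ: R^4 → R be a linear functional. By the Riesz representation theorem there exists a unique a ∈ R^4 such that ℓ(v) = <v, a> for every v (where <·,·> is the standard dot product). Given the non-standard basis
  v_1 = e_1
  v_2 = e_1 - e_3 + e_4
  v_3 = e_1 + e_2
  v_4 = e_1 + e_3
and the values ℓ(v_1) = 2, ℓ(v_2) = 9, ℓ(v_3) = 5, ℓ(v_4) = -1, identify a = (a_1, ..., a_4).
a = (2, 3, -3, 4)

Write a = (a_1, ..., a_4) in the standard basis. For each basis vector v_i, ℓ(v_i) = <v_i, a> is a linear equation in the a_j's. Collect the n equations into a matrix system V a = ℓ, where row i of V is v_i (expressed in the standard basis). Since V is invertible (lower-triangular with 1s on the diagonal, up to permutation), solve by back-substitution:
  V =
[[1, 0, 0, 0],
 [1, 0, -1, 1],
 [1, 1, 0, 0],
 [1, 0, 1, 0]]
  V a = (2, 9, 5, -1)
Solving gives a = (2, 3, -3, 4).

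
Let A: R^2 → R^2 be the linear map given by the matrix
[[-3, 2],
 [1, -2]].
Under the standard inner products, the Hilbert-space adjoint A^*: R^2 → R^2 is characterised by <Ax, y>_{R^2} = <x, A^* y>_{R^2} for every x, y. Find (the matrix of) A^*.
A^* = A^T =
[[-3, 1],
 [2, -2]]

For real matrices with standard dot products, the defining identity <Ax, y> = <x, A^* y> gives (Ax)^T y = x^T (A^*) y, i.e. x^T A^T y = x^T (A^*) y. Since this holds for all x, y, we must have A^* = A^T. Therefore
A^* =
[[-3, 1],
 [2, -2]].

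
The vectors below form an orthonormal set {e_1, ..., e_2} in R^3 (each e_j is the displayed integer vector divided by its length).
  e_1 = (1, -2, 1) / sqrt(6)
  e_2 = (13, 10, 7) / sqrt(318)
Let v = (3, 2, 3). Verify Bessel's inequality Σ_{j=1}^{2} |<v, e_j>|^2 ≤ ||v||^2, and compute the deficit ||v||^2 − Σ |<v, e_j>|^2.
Σ |<v, e_j>|^2 = 450*2**(8/81)*3**(55/81)*5**(97/162)*7**(41/81)/343; ||v||^2 = 22; deficit = 64/53

Write each e_j = u_j / sqrt(<u_j, u_j>) where u_j is the displayed integer vector. Then <v, e_j> = <v, u_j> / sqrt(<u_j, u_j>), so |<v, e_j>|^2 = <v, u_j>^2 / <u_j, u_j>.
Coefficients: <v, e_1> = 2/sqrt(6), <v, e_2> = 80/sqrt(318).
Square and sum: Σ |<v, e_j>|^2 = 450*2**(8/81)*3**(55/81)*5**(97/162)*7**(41/81)/343.
Compute ||v||^2 = v·v = 22.
Deficit = 22 − 450*2**(8/81)*3**(55/81)*5**(97/162)*7**(41/81)/343 = 64/53 ≥ 0, confirming Bessel's inequality. (The deficit equals ||v − Σ <v,e_j> e_j||^2, the squared distance from v to span{e_j}.)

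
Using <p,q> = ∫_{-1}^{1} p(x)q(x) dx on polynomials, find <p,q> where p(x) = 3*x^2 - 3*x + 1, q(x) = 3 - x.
<p,q> = 14

Expand the product: p(x)·q(x) = -3*x^3 + 12*x^2 - 10*x + 3.
∫_{-1}^{1} of each monomial x^k gives [2/(k+1) if k even, 0 if k odd]. Integrating term-by-term (or equivalently evaluating the antiderivative F(x) = -3*x^4/4 + 4*x^3 - 5*x^2 + 3*x at the endpoints):
  F(1) − F(−1) = 5/4 − (-51/4) = 14.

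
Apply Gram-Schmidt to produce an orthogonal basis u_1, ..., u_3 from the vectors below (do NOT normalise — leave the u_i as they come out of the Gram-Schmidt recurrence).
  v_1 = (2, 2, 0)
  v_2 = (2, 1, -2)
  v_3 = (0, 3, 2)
Orthogonal basis:
  u_1 = (2, 2, 0)
  u_2 = (1/2, -1/2, -2)
  u_3 = (-8/9, 8/9, -4/9)

Apply the Gram-Schmidt recurrence
  u_1 = v_1
  u_i = v_i − Σ_{j<i} ((v_i · u_j) / (u_j · u_j)) · u_j.

Step by step this gives:
  u_1 = (2, 2, 0)
  u_2 = (1/2, -1/2, -2)
  u_3 = (-8/9, 8/9, -4/9)

Orthogonality check:
  u_2 · u_1 = 0 (should be 0)
  u_3 · u_1 = 0 (should be 0)
  u_3 · u_2 = 0 (should be 0)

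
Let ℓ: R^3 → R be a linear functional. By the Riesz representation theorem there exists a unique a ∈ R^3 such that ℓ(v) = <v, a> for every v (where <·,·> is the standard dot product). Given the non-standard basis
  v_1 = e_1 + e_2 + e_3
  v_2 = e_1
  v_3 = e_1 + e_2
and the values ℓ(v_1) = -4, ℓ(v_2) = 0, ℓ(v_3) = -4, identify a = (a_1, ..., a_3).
a = (0, -4, 0)

Write a = (a_1, ..., a_3) in the standard basis. For each basis vector v_i, ℓ(v_i) = <v_i, a> is a linear equation in the a_j's. Collect the n equations into a matrix system V a = ℓ, where row i of V is v_i (expressed in the standard basis). Since V is invertible (lower-triangular with 1s on the diagonal, up to permutation), solve by back-substitution:
  V =
[[1, 1, 1],
 [1, 0, 0],
 [1, 1, 0]]
  V a = (-4, 0, -4)
Solving gives a = (0, -4, 0).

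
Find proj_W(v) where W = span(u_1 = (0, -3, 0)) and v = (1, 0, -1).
proj_W(v) = (0, 0, 0)

Set up U = [u_1 | ... | u_1] ∈ R^(3×1). The projector onto W = col(U) is P = U (U^T U)^(-1) U^T.
Compute U^T U =
  [9],
and U^T v = (0).
Solve U^T U · c = U^T v for the coefficients: c = (0). The projection is proj_W(v) = U c.
Check: (v - proj_W(v)) · u_1 = 0  (should be 0).
Result: proj_W(v) = (0, 0, 0).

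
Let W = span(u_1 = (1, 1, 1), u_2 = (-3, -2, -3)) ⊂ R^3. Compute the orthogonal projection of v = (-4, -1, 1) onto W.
proj_W(v) = (-3/2, -1, -3/2)

Set up U = [u_1 | ... | u_2] ∈ R^(3×2). The projector onto W = col(U) is P = U (U^T U)^(-1) U^T.
Compute U^T U =
  [3, -8]
  [-8, 22],
and U^T v = (-4, 11).
Solve U^T U · c = U^T v for the coefficients: c = (0, 1/2). The projection is proj_W(v) = U c.
Check: (v - proj_W(v)) · u_1 = 0  (should be 0).
Check: (v - proj_W(v)) · u_2 = 0  (should be 0).
Result: proj_W(v) = (-3/2, -1, -3/2).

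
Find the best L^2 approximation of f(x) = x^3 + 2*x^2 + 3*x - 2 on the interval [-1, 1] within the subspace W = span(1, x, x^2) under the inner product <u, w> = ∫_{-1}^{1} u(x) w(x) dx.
g(x) = 2*x^2 + 18*x/5 - 2

The best approximation g ∈ W is the orthogonal projection of f onto W. Writing g = a_0 + a_1 x + a_2 x^2, the coefficients solve the normal equations G · a = b where
  G_{ij} = <φ_i, φ_j> and b_i = <f, φ_i>, with φ_0 = 1, φ_1 = x, φ_2 = x^2.
G =
  [2, 0, 2/3]
  [0, 2/3, 0]
  [2/3, 0, 2/5],
b = (-8/3, 12/5, -8/15).
Solving gives a_0 = -2, a_1 = 18/5, a_2 = 2, so
  g(x) = 2*x^2 + 18*x/5 - 2.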